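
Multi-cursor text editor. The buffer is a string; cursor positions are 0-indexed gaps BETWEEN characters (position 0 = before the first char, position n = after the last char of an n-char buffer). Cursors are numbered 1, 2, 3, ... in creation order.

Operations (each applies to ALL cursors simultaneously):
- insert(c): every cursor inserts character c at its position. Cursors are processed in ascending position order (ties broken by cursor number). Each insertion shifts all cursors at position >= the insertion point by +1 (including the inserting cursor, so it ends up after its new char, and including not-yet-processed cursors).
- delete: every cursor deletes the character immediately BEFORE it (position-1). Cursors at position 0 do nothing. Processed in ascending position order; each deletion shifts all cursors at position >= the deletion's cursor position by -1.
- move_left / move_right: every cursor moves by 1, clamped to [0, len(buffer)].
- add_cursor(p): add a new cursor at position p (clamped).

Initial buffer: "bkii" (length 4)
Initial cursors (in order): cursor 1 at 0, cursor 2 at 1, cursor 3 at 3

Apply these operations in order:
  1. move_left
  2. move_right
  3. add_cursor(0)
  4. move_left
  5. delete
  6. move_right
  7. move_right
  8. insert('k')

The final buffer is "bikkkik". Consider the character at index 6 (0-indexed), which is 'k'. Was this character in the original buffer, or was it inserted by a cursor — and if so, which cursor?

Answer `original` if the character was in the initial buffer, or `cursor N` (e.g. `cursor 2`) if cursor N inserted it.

Answer: cursor 3

Derivation:
After op 1 (move_left): buffer="bkii" (len 4), cursors c1@0 c2@0 c3@2, authorship ....
After op 2 (move_right): buffer="bkii" (len 4), cursors c1@1 c2@1 c3@3, authorship ....
After op 3 (add_cursor(0)): buffer="bkii" (len 4), cursors c4@0 c1@1 c2@1 c3@3, authorship ....
After op 4 (move_left): buffer="bkii" (len 4), cursors c1@0 c2@0 c4@0 c3@2, authorship ....
After op 5 (delete): buffer="bii" (len 3), cursors c1@0 c2@0 c4@0 c3@1, authorship ...
After op 6 (move_right): buffer="bii" (len 3), cursors c1@1 c2@1 c4@1 c3@2, authorship ...
After op 7 (move_right): buffer="bii" (len 3), cursors c1@2 c2@2 c4@2 c3@3, authorship ...
After op 8 (insert('k')): buffer="bikkkik" (len 7), cursors c1@5 c2@5 c4@5 c3@7, authorship ..124.3
Authorship (.=original, N=cursor N): . . 1 2 4 . 3
Index 6: author = 3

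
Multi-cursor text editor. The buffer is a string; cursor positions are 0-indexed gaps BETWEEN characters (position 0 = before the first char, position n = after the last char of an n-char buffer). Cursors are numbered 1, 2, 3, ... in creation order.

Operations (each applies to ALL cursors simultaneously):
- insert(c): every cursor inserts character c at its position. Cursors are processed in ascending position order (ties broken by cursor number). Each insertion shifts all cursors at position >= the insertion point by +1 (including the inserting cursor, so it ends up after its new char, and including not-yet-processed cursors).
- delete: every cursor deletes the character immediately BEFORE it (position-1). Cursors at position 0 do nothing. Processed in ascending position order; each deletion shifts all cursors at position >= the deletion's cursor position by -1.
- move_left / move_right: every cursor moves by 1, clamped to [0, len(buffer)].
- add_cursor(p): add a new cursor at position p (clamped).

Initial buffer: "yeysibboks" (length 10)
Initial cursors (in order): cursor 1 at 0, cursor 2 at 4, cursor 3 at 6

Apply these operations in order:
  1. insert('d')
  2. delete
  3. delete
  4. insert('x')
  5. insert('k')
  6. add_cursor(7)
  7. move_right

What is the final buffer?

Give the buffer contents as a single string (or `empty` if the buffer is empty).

Answer: xkyeyxkixkboks

Derivation:
After op 1 (insert('d')): buffer="dyeysdibdboks" (len 13), cursors c1@1 c2@6 c3@9, authorship 1....2..3....
After op 2 (delete): buffer="yeysibboks" (len 10), cursors c1@0 c2@4 c3@6, authorship ..........
After op 3 (delete): buffer="yeyiboks" (len 8), cursors c1@0 c2@3 c3@4, authorship ........
After op 4 (insert('x')): buffer="xyeyxixboks" (len 11), cursors c1@1 c2@5 c3@7, authorship 1...2.3....
After op 5 (insert('k')): buffer="xkyeyxkixkboks" (len 14), cursors c1@2 c2@7 c3@10, authorship 11...22.33....
After op 6 (add_cursor(7)): buffer="xkyeyxkixkboks" (len 14), cursors c1@2 c2@7 c4@7 c3@10, authorship 11...22.33....
After op 7 (move_right): buffer="xkyeyxkixkboks" (len 14), cursors c1@3 c2@8 c4@8 c3@11, authorship 11...22.33....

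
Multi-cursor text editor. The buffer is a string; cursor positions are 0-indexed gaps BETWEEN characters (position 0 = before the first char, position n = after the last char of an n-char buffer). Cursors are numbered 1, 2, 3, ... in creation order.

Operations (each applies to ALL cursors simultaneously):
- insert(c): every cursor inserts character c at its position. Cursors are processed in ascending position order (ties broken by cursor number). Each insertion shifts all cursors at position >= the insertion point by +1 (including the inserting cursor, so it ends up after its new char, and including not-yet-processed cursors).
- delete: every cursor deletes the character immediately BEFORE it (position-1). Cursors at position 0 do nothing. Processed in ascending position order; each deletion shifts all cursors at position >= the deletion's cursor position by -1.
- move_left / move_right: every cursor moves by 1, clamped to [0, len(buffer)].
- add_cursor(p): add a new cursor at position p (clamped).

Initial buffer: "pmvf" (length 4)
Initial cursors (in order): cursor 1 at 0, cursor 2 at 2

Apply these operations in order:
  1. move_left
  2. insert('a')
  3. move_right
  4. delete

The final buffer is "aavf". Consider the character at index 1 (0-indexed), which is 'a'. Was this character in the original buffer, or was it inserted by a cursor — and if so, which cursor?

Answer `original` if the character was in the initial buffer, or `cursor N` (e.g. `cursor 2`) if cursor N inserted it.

Answer: cursor 2

Derivation:
After op 1 (move_left): buffer="pmvf" (len 4), cursors c1@0 c2@1, authorship ....
After op 2 (insert('a')): buffer="apamvf" (len 6), cursors c1@1 c2@3, authorship 1.2...
After op 3 (move_right): buffer="apamvf" (len 6), cursors c1@2 c2@4, authorship 1.2...
After op 4 (delete): buffer="aavf" (len 4), cursors c1@1 c2@2, authorship 12..
Authorship (.=original, N=cursor N): 1 2 . .
Index 1: author = 2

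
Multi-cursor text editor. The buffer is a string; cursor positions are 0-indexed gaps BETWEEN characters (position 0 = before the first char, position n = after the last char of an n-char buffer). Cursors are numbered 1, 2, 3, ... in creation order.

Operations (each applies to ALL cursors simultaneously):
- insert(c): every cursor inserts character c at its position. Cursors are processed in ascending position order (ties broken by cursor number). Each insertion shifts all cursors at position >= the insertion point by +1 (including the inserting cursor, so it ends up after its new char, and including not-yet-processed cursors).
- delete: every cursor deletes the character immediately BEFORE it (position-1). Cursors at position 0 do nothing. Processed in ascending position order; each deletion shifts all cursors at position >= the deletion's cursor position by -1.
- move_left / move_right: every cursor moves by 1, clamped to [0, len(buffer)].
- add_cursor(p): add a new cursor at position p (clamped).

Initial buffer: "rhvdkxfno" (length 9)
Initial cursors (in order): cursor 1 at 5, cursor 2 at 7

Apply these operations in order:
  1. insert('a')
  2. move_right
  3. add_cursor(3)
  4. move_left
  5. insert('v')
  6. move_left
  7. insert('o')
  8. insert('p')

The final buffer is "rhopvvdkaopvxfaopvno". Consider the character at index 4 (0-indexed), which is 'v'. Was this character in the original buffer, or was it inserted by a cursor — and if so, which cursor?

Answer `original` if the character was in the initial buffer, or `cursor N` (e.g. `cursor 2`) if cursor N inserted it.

Answer: cursor 3

Derivation:
After op 1 (insert('a')): buffer="rhvdkaxfano" (len 11), cursors c1@6 c2@9, authorship .....1..2..
After op 2 (move_right): buffer="rhvdkaxfano" (len 11), cursors c1@7 c2@10, authorship .....1..2..
After op 3 (add_cursor(3)): buffer="rhvdkaxfano" (len 11), cursors c3@3 c1@7 c2@10, authorship .....1..2..
After op 4 (move_left): buffer="rhvdkaxfano" (len 11), cursors c3@2 c1@6 c2@9, authorship .....1..2..
After op 5 (insert('v')): buffer="rhvvdkavxfavno" (len 14), cursors c3@3 c1@8 c2@12, authorship ..3...11..22..
After op 6 (move_left): buffer="rhvvdkavxfavno" (len 14), cursors c3@2 c1@7 c2@11, authorship ..3...11..22..
After op 7 (insert('o')): buffer="rhovvdkaovxfaovno" (len 17), cursors c3@3 c1@9 c2@14, authorship ..33...111..222..
After op 8 (insert('p')): buffer="rhopvvdkaopvxfaopvno" (len 20), cursors c3@4 c1@11 c2@17, authorship ..333...1111..2222..
Authorship (.=original, N=cursor N): . . 3 3 3 . . . 1 1 1 1 . . 2 2 2 2 . .
Index 4: author = 3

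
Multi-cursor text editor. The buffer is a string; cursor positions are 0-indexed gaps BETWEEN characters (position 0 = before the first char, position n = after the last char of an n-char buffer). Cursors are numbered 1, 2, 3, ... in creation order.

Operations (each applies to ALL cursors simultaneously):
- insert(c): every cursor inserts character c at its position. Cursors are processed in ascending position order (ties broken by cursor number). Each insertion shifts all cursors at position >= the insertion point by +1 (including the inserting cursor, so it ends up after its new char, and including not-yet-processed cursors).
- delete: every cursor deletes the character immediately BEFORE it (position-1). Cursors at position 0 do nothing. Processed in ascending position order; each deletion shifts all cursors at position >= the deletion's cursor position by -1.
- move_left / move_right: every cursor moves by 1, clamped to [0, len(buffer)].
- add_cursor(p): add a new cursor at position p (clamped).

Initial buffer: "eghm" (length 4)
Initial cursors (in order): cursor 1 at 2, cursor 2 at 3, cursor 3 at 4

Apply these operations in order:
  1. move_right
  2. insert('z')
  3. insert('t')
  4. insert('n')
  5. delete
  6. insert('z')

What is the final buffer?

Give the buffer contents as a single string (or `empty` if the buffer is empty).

Answer: eghztzmzzttzz

Derivation:
After op 1 (move_right): buffer="eghm" (len 4), cursors c1@3 c2@4 c3@4, authorship ....
After op 2 (insert('z')): buffer="eghzmzz" (len 7), cursors c1@4 c2@7 c3@7, authorship ...1.23
After op 3 (insert('t')): buffer="eghztmzztt" (len 10), cursors c1@5 c2@10 c3@10, authorship ...11.2323
After op 4 (insert('n')): buffer="eghztnmzzttnn" (len 13), cursors c1@6 c2@13 c3@13, authorship ...111.232323
After op 5 (delete): buffer="eghztmzztt" (len 10), cursors c1@5 c2@10 c3@10, authorship ...11.2323
After op 6 (insert('z')): buffer="eghztzmzzttzz" (len 13), cursors c1@6 c2@13 c3@13, authorship ...111.232323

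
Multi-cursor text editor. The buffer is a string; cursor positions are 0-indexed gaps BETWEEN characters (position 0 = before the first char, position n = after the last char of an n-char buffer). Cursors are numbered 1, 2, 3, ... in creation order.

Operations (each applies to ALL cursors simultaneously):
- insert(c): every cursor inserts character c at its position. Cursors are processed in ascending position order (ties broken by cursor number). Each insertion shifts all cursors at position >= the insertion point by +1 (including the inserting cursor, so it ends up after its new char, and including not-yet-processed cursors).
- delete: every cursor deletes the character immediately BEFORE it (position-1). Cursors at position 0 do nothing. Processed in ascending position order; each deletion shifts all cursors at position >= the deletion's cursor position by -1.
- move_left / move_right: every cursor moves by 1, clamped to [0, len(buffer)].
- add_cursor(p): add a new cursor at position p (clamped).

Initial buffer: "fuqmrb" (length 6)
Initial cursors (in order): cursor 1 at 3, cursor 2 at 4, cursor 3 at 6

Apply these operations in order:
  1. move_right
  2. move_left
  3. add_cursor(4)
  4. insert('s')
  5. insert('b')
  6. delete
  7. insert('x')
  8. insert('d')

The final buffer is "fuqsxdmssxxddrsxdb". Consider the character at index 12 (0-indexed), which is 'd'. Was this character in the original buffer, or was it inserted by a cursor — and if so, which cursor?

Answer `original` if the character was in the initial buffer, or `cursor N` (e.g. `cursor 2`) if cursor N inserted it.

Answer: cursor 4

Derivation:
After op 1 (move_right): buffer="fuqmrb" (len 6), cursors c1@4 c2@5 c3@6, authorship ......
After op 2 (move_left): buffer="fuqmrb" (len 6), cursors c1@3 c2@4 c3@5, authorship ......
After op 3 (add_cursor(4)): buffer="fuqmrb" (len 6), cursors c1@3 c2@4 c4@4 c3@5, authorship ......
After op 4 (insert('s')): buffer="fuqsmssrsb" (len 10), cursors c1@4 c2@7 c4@7 c3@9, authorship ...1.24.3.
After op 5 (insert('b')): buffer="fuqsbmssbbrsbb" (len 14), cursors c1@5 c2@10 c4@10 c3@13, authorship ...11.2424.33.
After op 6 (delete): buffer="fuqsmssrsb" (len 10), cursors c1@4 c2@7 c4@7 c3@9, authorship ...1.24.3.
After op 7 (insert('x')): buffer="fuqsxmssxxrsxb" (len 14), cursors c1@5 c2@10 c4@10 c3@13, authorship ...11.2424.33.
After op 8 (insert('d')): buffer="fuqsxdmssxxddrsxdb" (len 18), cursors c1@6 c2@13 c4@13 c3@17, authorship ...111.242424.333.
Authorship (.=original, N=cursor N): . . . 1 1 1 . 2 4 2 4 2 4 . 3 3 3 .
Index 12: author = 4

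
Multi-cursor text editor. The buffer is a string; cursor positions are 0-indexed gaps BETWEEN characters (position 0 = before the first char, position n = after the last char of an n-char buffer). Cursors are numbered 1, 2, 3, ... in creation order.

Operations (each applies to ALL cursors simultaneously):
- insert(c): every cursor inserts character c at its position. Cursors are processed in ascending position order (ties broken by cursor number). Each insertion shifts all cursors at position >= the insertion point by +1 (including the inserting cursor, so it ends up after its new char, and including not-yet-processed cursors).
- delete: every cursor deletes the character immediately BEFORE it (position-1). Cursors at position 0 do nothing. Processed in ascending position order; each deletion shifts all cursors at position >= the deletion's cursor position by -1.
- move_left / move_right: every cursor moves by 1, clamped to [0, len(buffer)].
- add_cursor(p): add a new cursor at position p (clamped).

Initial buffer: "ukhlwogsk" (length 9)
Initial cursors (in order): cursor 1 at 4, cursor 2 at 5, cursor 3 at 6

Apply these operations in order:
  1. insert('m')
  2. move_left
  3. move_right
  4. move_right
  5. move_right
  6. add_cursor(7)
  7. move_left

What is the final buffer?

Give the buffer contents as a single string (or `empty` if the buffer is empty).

After op 1 (insert('m')): buffer="ukhlmwmomgsk" (len 12), cursors c1@5 c2@7 c3@9, authorship ....1.2.3...
After op 2 (move_left): buffer="ukhlmwmomgsk" (len 12), cursors c1@4 c2@6 c3@8, authorship ....1.2.3...
After op 3 (move_right): buffer="ukhlmwmomgsk" (len 12), cursors c1@5 c2@7 c3@9, authorship ....1.2.3...
After op 4 (move_right): buffer="ukhlmwmomgsk" (len 12), cursors c1@6 c2@8 c3@10, authorship ....1.2.3...
After op 5 (move_right): buffer="ukhlmwmomgsk" (len 12), cursors c1@7 c2@9 c3@11, authorship ....1.2.3...
After op 6 (add_cursor(7)): buffer="ukhlmwmomgsk" (len 12), cursors c1@7 c4@7 c2@9 c3@11, authorship ....1.2.3...
After op 7 (move_left): buffer="ukhlmwmomgsk" (len 12), cursors c1@6 c4@6 c2@8 c3@10, authorship ....1.2.3...

Answer: ukhlmwmomgsk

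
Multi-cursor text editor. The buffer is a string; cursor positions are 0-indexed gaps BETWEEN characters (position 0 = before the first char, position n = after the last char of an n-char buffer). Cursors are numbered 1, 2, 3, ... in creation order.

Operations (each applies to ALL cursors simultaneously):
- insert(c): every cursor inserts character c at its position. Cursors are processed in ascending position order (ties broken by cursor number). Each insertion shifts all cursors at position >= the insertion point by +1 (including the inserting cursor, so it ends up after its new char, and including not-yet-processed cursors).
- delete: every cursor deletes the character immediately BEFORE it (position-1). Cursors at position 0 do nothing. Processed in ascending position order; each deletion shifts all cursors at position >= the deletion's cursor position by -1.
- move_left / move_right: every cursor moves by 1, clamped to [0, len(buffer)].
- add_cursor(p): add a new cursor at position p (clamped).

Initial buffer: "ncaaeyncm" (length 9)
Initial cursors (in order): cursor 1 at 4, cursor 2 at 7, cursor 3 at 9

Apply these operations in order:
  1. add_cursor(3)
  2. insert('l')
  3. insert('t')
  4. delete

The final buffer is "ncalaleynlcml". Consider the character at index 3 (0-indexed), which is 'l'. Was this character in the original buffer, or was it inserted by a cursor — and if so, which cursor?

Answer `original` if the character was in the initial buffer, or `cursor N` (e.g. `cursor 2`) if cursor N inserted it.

After op 1 (add_cursor(3)): buffer="ncaaeyncm" (len 9), cursors c4@3 c1@4 c2@7 c3@9, authorship .........
After op 2 (insert('l')): buffer="ncalaleynlcml" (len 13), cursors c4@4 c1@6 c2@10 c3@13, authorship ...4.1...2..3
After op 3 (insert('t')): buffer="ncaltalteynltcmlt" (len 17), cursors c4@5 c1@8 c2@13 c3@17, authorship ...44.11...22..33
After op 4 (delete): buffer="ncalaleynlcml" (len 13), cursors c4@4 c1@6 c2@10 c3@13, authorship ...4.1...2..3
Authorship (.=original, N=cursor N): . . . 4 . 1 . . . 2 . . 3
Index 3: author = 4

Answer: cursor 4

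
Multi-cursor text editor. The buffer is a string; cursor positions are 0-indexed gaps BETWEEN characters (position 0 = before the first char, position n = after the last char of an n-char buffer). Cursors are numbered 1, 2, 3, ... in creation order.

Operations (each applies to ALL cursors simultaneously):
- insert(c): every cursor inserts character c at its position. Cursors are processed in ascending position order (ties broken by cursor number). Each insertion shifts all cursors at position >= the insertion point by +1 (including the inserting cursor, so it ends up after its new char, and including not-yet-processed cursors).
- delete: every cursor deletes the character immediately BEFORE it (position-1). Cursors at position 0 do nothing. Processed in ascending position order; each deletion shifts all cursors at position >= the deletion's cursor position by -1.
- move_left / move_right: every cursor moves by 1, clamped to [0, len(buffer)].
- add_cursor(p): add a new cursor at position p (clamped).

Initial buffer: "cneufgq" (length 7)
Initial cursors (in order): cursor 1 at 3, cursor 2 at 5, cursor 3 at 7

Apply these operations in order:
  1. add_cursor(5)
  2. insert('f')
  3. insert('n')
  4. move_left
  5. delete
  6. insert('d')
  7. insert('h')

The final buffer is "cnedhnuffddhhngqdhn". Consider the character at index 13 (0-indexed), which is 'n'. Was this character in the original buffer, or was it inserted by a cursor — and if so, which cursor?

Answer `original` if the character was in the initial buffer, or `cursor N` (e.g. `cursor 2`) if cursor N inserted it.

After op 1 (add_cursor(5)): buffer="cneufgq" (len 7), cursors c1@3 c2@5 c4@5 c3@7, authorship .......
After op 2 (insert('f')): buffer="cnefufffgqf" (len 11), cursors c1@4 c2@8 c4@8 c3@11, authorship ...1..24..3
After op 3 (insert('n')): buffer="cnefnufffnngqfn" (len 15), cursors c1@5 c2@11 c4@11 c3@15, authorship ...11..2424..33
After op 4 (move_left): buffer="cnefnufffnngqfn" (len 15), cursors c1@4 c2@10 c4@10 c3@14, authorship ...11..2424..33
After op 5 (delete): buffer="cnenuffngqn" (len 11), cursors c1@3 c2@7 c4@7 c3@10, authorship ...1..24..3
After op 6 (insert('d')): buffer="cnednuffddngqdn" (len 15), cursors c1@4 c2@10 c4@10 c3@14, authorship ...11..2244..33
After op 7 (insert('h')): buffer="cnedhnuffddhhngqdhn" (len 19), cursors c1@5 c2@13 c4@13 c3@18, authorship ...111..224244..333
Authorship (.=original, N=cursor N): . . . 1 1 1 . . 2 2 4 2 4 4 . . 3 3 3
Index 13: author = 4

Answer: cursor 4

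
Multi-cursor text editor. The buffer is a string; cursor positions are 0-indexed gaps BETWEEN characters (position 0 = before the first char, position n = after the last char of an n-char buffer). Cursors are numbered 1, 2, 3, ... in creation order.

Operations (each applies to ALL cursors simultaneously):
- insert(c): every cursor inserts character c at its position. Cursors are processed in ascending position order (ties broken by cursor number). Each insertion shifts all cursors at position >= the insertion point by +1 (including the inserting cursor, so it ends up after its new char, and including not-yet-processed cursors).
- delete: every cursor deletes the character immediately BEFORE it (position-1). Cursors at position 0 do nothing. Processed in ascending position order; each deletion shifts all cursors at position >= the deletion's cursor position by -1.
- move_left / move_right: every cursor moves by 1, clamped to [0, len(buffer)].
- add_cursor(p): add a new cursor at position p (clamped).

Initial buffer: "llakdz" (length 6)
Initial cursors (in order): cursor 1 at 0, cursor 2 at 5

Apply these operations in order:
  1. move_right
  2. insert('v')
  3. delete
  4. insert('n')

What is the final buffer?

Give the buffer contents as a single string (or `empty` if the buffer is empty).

After op 1 (move_right): buffer="llakdz" (len 6), cursors c1@1 c2@6, authorship ......
After op 2 (insert('v')): buffer="lvlakdzv" (len 8), cursors c1@2 c2@8, authorship .1.....2
After op 3 (delete): buffer="llakdz" (len 6), cursors c1@1 c2@6, authorship ......
After op 4 (insert('n')): buffer="lnlakdzn" (len 8), cursors c1@2 c2@8, authorship .1.....2

Answer: lnlakdzn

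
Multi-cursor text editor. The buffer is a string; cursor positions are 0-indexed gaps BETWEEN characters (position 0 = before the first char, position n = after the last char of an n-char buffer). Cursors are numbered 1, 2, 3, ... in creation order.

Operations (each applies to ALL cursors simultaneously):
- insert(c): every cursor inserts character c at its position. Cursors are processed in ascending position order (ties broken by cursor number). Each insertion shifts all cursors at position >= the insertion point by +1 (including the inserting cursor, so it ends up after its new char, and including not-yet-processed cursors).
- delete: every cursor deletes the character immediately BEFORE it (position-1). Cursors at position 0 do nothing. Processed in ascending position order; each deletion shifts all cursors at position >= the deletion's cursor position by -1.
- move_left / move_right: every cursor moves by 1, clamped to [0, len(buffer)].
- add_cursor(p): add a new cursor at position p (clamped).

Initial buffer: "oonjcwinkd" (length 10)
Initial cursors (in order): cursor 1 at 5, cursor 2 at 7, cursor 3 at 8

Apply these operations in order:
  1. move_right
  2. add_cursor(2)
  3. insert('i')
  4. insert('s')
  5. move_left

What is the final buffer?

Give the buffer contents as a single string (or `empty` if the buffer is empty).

Answer: ooisnjcwisiniskisd

Derivation:
After op 1 (move_right): buffer="oonjcwinkd" (len 10), cursors c1@6 c2@8 c3@9, authorship ..........
After op 2 (add_cursor(2)): buffer="oonjcwinkd" (len 10), cursors c4@2 c1@6 c2@8 c3@9, authorship ..........
After op 3 (insert('i')): buffer="ooinjcwiinikid" (len 14), cursors c4@3 c1@8 c2@11 c3@13, authorship ..4....1..2.3.
After op 4 (insert('s')): buffer="ooisnjcwisiniskisd" (len 18), cursors c4@4 c1@10 c2@14 c3@17, authorship ..44....11..22.33.
After op 5 (move_left): buffer="ooisnjcwisiniskisd" (len 18), cursors c4@3 c1@9 c2@13 c3@16, authorship ..44....11..22.33.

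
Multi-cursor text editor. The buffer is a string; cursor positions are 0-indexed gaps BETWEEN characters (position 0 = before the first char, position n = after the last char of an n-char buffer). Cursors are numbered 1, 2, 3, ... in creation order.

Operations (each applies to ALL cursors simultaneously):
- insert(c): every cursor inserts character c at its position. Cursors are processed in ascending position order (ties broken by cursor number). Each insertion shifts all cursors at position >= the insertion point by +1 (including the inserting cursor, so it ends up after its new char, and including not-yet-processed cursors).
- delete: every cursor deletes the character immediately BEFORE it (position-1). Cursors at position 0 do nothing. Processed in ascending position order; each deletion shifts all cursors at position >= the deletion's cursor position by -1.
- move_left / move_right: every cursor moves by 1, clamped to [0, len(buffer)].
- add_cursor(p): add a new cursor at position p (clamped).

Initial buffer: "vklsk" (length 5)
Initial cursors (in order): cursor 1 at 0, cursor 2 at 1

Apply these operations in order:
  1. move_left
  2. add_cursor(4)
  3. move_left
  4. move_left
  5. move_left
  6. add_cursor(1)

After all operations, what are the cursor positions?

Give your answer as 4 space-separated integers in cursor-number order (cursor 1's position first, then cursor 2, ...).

Answer: 0 0 1 1

Derivation:
After op 1 (move_left): buffer="vklsk" (len 5), cursors c1@0 c2@0, authorship .....
After op 2 (add_cursor(4)): buffer="vklsk" (len 5), cursors c1@0 c2@0 c3@4, authorship .....
After op 3 (move_left): buffer="vklsk" (len 5), cursors c1@0 c2@0 c3@3, authorship .....
After op 4 (move_left): buffer="vklsk" (len 5), cursors c1@0 c2@0 c3@2, authorship .....
After op 5 (move_left): buffer="vklsk" (len 5), cursors c1@0 c2@0 c3@1, authorship .....
After op 6 (add_cursor(1)): buffer="vklsk" (len 5), cursors c1@0 c2@0 c3@1 c4@1, authorship .....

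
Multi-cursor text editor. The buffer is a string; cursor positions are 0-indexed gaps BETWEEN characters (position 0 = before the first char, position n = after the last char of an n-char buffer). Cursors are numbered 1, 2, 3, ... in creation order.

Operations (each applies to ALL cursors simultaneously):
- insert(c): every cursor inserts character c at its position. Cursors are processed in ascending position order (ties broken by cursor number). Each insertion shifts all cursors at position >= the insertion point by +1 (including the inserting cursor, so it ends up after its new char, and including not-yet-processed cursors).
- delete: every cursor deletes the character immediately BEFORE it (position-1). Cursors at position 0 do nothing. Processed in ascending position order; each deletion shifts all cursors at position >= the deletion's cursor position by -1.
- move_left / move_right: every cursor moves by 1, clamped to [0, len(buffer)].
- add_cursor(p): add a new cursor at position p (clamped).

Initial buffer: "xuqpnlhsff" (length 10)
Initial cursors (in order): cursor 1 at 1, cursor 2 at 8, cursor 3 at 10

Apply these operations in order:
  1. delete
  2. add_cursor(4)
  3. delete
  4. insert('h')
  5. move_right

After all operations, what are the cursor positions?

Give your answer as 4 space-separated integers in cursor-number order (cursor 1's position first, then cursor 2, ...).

Answer: 2 8 8 6

Derivation:
After op 1 (delete): buffer="uqpnlhf" (len 7), cursors c1@0 c2@6 c3@7, authorship .......
After op 2 (add_cursor(4)): buffer="uqpnlhf" (len 7), cursors c1@0 c4@4 c2@6 c3@7, authorship .......
After op 3 (delete): buffer="uqpl" (len 4), cursors c1@0 c4@3 c2@4 c3@4, authorship ....
After op 4 (insert('h')): buffer="huqphlhh" (len 8), cursors c1@1 c4@5 c2@8 c3@8, authorship 1...4.23
After op 5 (move_right): buffer="huqphlhh" (len 8), cursors c1@2 c4@6 c2@8 c3@8, authorship 1...4.23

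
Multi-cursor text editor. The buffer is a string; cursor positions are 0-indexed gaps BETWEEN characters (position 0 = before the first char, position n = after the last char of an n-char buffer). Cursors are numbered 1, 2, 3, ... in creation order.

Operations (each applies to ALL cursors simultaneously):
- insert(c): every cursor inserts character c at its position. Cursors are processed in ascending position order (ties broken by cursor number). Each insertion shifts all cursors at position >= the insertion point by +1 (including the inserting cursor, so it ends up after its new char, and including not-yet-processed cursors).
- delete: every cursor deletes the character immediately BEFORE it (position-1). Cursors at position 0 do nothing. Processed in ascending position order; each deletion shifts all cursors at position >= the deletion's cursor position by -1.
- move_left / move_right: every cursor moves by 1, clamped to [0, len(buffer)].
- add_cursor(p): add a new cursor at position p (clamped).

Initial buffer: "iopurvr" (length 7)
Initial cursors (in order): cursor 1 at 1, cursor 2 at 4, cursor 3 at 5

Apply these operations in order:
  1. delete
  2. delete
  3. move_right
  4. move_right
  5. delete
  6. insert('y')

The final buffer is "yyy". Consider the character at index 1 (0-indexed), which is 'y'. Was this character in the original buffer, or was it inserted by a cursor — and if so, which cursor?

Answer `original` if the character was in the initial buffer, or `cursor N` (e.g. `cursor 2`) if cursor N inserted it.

After op 1 (delete): buffer="opvr" (len 4), cursors c1@0 c2@2 c3@2, authorship ....
After op 2 (delete): buffer="vr" (len 2), cursors c1@0 c2@0 c3@0, authorship ..
After op 3 (move_right): buffer="vr" (len 2), cursors c1@1 c2@1 c3@1, authorship ..
After op 4 (move_right): buffer="vr" (len 2), cursors c1@2 c2@2 c3@2, authorship ..
After op 5 (delete): buffer="" (len 0), cursors c1@0 c2@0 c3@0, authorship 
After op 6 (insert('y')): buffer="yyy" (len 3), cursors c1@3 c2@3 c3@3, authorship 123
Authorship (.=original, N=cursor N): 1 2 3
Index 1: author = 2

Answer: cursor 2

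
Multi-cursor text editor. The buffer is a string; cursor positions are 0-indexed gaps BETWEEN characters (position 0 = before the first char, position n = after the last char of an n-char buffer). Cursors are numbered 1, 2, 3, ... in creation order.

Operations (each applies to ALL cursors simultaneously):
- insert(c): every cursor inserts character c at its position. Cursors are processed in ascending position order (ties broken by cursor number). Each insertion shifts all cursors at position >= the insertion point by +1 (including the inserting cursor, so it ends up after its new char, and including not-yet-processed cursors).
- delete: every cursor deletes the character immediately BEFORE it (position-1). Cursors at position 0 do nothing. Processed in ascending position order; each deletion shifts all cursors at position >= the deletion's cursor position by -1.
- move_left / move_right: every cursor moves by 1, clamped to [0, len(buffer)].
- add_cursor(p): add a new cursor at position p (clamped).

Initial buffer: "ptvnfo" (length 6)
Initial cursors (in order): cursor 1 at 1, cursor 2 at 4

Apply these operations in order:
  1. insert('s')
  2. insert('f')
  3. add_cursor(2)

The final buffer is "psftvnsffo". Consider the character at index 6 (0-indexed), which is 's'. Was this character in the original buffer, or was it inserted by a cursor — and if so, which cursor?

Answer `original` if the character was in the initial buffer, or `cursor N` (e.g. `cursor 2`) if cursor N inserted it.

After op 1 (insert('s')): buffer="pstvnsfo" (len 8), cursors c1@2 c2@6, authorship .1...2..
After op 2 (insert('f')): buffer="psftvnsffo" (len 10), cursors c1@3 c2@8, authorship .11...22..
After op 3 (add_cursor(2)): buffer="psftvnsffo" (len 10), cursors c3@2 c1@3 c2@8, authorship .11...22..
Authorship (.=original, N=cursor N): . 1 1 . . . 2 2 . .
Index 6: author = 2

Answer: cursor 2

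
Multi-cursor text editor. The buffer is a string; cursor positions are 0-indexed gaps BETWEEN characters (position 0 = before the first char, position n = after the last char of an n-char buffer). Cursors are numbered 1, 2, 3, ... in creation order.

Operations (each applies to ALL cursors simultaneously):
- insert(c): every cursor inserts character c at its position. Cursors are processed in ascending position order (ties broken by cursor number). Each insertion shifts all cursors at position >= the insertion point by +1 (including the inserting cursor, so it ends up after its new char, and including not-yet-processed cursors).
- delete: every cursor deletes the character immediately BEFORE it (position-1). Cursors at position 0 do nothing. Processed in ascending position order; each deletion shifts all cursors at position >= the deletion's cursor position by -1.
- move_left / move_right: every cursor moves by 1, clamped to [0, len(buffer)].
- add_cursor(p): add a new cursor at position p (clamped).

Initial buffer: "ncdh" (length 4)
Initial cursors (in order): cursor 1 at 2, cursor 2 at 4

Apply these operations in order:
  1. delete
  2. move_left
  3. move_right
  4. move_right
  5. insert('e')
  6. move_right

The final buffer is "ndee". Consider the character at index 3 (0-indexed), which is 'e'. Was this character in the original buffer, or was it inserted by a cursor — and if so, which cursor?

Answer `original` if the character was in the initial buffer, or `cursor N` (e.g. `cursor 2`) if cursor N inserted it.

Answer: cursor 2

Derivation:
After op 1 (delete): buffer="nd" (len 2), cursors c1@1 c2@2, authorship ..
After op 2 (move_left): buffer="nd" (len 2), cursors c1@0 c2@1, authorship ..
After op 3 (move_right): buffer="nd" (len 2), cursors c1@1 c2@2, authorship ..
After op 4 (move_right): buffer="nd" (len 2), cursors c1@2 c2@2, authorship ..
After op 5 (insert('e')): buffer="ndee" (len 4), cursors c1@4 c2@4, authorship ..12
After op 6 (move_right): buffer="ndee" (len 4), cursors c1@4 c2@4, authorship ..12
Authorship (.=original, N=cursor N): . . 1 2
Index 3: author = 2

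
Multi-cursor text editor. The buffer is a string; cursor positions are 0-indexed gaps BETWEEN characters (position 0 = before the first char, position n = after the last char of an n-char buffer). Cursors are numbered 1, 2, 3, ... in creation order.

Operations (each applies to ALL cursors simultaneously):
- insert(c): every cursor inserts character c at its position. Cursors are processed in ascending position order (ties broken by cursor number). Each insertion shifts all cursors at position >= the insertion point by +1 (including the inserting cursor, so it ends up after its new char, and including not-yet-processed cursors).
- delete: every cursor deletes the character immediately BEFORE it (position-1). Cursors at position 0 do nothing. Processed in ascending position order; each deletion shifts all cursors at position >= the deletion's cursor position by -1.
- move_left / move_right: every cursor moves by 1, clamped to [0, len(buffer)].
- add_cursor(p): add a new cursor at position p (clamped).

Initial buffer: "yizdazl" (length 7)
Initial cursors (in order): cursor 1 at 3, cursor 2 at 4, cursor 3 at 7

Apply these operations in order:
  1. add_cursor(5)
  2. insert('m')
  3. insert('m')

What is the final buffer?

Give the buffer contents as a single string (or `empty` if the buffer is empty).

After op 1 (add_cursor(5)): buffer="yizdazl" (len 7), cursors c1@3 c2@4 c4@5 c3@7, authorship .......
After op 2 (insert('m')): buffer="yizmdmamzlm" (len 11), cursors c1@4 c2@6 c4@8 c3@11, authorship ...1.2.4..3
After op 3 (insert('m')): buffer="yizmmdmmammzlmm" (len 15), cursors c1@5 c2@8 c4@11 c3@15, authorship ...11.22.44..33

Answer: yizmmdmmammzlmm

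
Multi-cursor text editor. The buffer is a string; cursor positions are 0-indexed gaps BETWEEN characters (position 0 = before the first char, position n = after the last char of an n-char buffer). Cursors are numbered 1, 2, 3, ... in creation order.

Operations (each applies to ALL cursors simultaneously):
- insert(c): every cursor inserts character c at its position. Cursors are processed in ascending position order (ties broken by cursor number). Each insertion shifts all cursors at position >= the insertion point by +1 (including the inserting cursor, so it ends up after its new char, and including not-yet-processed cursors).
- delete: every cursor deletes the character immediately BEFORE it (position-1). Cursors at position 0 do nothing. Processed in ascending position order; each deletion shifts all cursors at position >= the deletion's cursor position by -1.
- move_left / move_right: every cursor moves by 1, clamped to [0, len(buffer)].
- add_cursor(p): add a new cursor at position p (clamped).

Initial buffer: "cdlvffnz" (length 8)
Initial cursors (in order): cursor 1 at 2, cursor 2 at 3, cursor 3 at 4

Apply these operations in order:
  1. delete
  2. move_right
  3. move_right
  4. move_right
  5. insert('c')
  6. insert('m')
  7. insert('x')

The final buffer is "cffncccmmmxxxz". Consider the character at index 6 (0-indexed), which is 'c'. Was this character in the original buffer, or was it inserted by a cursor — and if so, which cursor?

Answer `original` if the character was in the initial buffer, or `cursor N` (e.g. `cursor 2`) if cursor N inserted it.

After op 1 (delete): buffer="cffnz" (len 5), cursors c1@1 c2@1 c3@1, authorship .....
After op 2 (move_right): buffer="cffnz" (len 5), cursors c1@2 c2@2 c3@2, authorship .....
After op 3 (move_right): buffer="cffnz" (len 5), cursors c1@3 c2@3 c3@3, authorship .....
After op 4 (move_right): buffer="cffnz" (len 5), cursors c1@4 c2@4 c3@4, authorship .....
After op 5 (insert('c')): buffer="cffncccz" (len 8), cursors c1@7 c2@7 c3@7, authorship ....123.
After op 6 (insert('m')): buffer="cffncccmmmz" (len 11), cursors c1@10 c2@10 c3@10, authorship ....123123.
After op 7 (insert('x')): buffer="cffncccmmmxxxz" (len 14), cursors c1@13 c2@13 c3@13, authorship ....123123123.
Authorship (.=original, N=cursor N): . . . . 1 2 3 1 2 3 1 2 3 .
Index 6: author = 3

Answer: cursor 3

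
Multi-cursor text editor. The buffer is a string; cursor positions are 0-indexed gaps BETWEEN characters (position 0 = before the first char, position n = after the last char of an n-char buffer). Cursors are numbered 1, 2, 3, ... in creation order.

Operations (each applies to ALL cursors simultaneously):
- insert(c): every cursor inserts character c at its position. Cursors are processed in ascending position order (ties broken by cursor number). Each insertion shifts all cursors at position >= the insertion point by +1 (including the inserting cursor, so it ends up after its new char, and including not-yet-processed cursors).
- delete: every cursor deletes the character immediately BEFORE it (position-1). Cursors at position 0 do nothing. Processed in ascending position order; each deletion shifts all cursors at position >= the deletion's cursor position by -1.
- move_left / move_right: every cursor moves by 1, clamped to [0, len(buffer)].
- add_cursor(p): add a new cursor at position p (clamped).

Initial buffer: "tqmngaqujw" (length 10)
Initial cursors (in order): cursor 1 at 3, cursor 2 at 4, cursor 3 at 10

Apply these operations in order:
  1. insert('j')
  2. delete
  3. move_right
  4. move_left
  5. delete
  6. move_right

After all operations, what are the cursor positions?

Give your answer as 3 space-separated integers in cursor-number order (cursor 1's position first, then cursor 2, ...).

After op 1 (insert('j')): buffer="tqmjnjgaqujwj" (len 13), cursors c1@4 c2@6 c3@13, authorship ...1.2......3
After op 2 (delete): buffer="tqmngaqujw" (len 10), cursors c1@3 c2@4 c3@10, authorship ..........
After op 3 (move_right): buffer="tqmngaqujw" (len 10), cursors c1@4 c2@5 c3@10, authorship ..........
After op 4 (move_left): buffer="tqmngaqujw" (len 10), cursors c1@3 c2@4 c3@9, authorship ..........
After op 5 (delete): buffer="tqgaquw" (len 7), cursors c1@2 c2@2 c3@6, authorship .......
After op 6 (move_right): buffer="tqgaquw" (len 7), cursors c1@3 c2@3 c3@7, authorship .......

Answer: 3 3 7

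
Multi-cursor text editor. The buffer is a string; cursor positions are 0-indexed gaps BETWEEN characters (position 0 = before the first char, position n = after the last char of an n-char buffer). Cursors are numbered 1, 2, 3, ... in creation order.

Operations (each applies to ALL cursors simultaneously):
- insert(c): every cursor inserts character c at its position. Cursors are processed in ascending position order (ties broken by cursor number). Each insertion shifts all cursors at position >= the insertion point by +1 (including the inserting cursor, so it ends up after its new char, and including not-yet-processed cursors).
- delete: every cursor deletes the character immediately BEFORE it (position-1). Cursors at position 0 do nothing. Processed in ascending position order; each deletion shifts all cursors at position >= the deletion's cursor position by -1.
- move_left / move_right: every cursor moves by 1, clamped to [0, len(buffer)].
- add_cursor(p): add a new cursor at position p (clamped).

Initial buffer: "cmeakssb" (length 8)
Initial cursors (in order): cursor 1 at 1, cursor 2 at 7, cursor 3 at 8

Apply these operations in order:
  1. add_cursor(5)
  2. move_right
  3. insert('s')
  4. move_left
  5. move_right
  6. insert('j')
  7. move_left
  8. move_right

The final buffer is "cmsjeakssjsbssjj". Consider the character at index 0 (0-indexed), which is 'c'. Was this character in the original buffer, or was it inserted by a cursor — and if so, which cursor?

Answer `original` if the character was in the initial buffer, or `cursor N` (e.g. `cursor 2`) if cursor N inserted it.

Answer: original

Derivation:
After op 1 (add_cursor(5)): buffer="cmeakssb" (len 8), cursors c1@1 c4@5 c2@7 c3@8, authorship ........
After op 2 (move_right): buffer="cmeakssb" (len 8), cursors c1@2 c4@6 c2@8 c3@8, authorship ........
After op 3 (insert('s')): buffer="cmseaksssbss" (len 12), cursors c1@3 c4@8 c2@12 c3@12, authorship ..1....4..23
After op 4 (move_left): buffer="cmseaksssbss" (len 12), cursors c1@2 c4@7 c2@11 c3@11, authorship ..1....4..23
After op 5 (move_right): buffer="cmseaksssbss" (len 12), cursors c1@3 c4@8 c2@12 c3@12, authorship ..1....4..23
After op 6 (insert('j')): buffer="cmsjeakssjsbssjj" (len 16), cursors c1@4 c4@10 c2@16 c3@16, authorship ..11....44..2323
After op 7 (move_left): buffer="cmsjeakssjsbssjj" (len 16), cursors c1@3 c4@9 c2@15 c3@15, authorship ..11....44..2323
After op 8 (move_right): buffer="cmsjeakssjsbssjj" (len 16), cursors c1@4 c4@10 c2@16 c3@16, authorship ..11....44..2323
Authorship (.=original, N=cursor N): . . 1 1 . . . . 4 4 . . 2 3 2 3
Index 0: author = original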